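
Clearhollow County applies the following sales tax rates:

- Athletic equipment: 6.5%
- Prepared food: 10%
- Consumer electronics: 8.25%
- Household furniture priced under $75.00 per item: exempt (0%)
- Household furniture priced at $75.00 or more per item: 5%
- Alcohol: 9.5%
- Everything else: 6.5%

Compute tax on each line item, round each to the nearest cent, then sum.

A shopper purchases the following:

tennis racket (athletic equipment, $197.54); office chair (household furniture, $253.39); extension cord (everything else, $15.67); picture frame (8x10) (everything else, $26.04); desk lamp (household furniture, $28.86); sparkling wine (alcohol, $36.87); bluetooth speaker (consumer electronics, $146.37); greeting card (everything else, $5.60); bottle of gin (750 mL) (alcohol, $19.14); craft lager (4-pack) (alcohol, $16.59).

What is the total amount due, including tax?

Tennis racket $197.54: athletic equipment → 6.5% → $12.84
Office chair $253.39: household furniture, $75.00 or more → 5% → $12.67
Extension cord $15.67: everything else → 6.5% → $1.02
Picture frame (8x10) $26.04: everything else → 6.5% → $1.69
Desk lamp $28.86: household furniture, under $75.00 → 0% → $0.00
Sparkling wine $36.87: alcohol → 9.5% → $3.50
Bluetooth speaker $146.37: consumer electronics → 8.25% → $12.08
Greeting card $5.60: everything else → 6.5% → $0.36
Bottle of gin (750 mL) $19.14: alcohol → 9.5% → $1.82
Craft lager (4-pack) $16.59: alcohol → 9.5% → $1.58
Subtotal = $746.07; tax = $47.56; total due = $793.63

$793.63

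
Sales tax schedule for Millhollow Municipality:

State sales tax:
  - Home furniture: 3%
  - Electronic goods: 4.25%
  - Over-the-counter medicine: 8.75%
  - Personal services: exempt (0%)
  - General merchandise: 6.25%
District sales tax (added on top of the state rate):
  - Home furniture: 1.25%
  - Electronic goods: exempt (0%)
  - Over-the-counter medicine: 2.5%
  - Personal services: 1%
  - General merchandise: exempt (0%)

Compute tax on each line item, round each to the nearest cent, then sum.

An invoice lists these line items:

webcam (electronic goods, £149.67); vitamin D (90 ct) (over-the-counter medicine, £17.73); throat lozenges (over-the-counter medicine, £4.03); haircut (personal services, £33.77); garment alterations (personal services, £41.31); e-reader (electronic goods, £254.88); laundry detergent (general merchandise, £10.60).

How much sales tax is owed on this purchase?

£21.04

Webcam £149.67: electronic goods → 4.25% + 0% district = 4.25% → £6.36
Vitamin D (90 ct) £17.73: over-the-counter medicine → 8.75% + 2.5% district = 11.25% → £1.99
Throat lozenges £4.03: over-the-counter medicine → 8.75% + 2.5% district = 11.25% → £0.45
Haircut £33.77: personal services → 0% + 1% district = 1% → £0.34
Garment alterations £41.31: personal services → 0% + 1% district = 1% → £0.41
E-reader £254.88: electronic goods → 4.25% + 0% district = 4.25% → £10.83
Laundry detergent £10.60: general merchandise → 6.25% + 0% district = 6.25% → £0.66
Total tax = £6.36 + £1.99 + £0.45 + £0.34 + £0.41 + £10.83 + £0.66 = £21.04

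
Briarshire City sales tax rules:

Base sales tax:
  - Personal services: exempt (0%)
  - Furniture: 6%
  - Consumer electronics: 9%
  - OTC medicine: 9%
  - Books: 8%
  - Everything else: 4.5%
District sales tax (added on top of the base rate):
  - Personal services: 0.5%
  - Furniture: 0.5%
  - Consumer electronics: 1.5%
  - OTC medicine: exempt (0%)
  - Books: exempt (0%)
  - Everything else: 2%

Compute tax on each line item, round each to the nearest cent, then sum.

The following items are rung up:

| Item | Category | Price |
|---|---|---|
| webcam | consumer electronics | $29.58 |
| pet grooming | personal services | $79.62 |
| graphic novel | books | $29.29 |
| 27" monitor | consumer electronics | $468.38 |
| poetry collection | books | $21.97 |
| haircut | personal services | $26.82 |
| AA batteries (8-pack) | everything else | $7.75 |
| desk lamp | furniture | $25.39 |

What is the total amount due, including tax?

$747.87

Webcam $29.58: consumer electronics → 9% + 1.5% district = 10.5% → $3.11
Pet grooming $79.62: personal services → 0% + 0.5% district = 0.5% → $0.40
Graphic novel $29.29: books → 8% + 0% district = 8% → $2.34
27" monitor $468.38: consumer electronics → 9% + 1.5% district = 10.5% → $49.18
Poetry collection $21.97: books → 8% + 0% district = 8% → $1.76
Haircut $26.82: personal services → 0% + 0.5% district = 0.5% → $0.13
AA batteries (8-pack) $7.75: everything else → 4.5% + 2% district = 6.5% → $0.50
Desk lamp $25.39: furniture → 6% + 0.5% district = 6.5% → $1.65
Subtotal = $688.80; tax = $59.07; total due = $747.87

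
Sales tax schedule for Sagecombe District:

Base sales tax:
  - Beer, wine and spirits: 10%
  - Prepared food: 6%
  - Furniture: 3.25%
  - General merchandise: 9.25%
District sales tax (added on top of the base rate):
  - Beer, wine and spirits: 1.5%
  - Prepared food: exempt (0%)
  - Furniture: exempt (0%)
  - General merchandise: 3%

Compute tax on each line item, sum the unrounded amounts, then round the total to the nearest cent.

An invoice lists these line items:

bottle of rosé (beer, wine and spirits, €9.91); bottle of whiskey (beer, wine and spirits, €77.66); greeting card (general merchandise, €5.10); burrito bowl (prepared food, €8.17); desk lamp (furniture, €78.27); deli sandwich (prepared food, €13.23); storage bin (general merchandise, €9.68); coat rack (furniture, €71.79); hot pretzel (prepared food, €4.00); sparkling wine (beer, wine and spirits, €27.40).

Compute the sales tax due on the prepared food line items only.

Burrito bowl €8.17: prepared food → 6% + 0% district = 6% → €0.4902
Deli sandwich €13.23: prepared food → 6% + 0% district = 6% → €0.7938
Hot pretzel €4.00: prepared food → 6% + 0% district = 6% → €0.24
Tax on prepared food: unrounded sum = €1.524 → €1.52

€1.52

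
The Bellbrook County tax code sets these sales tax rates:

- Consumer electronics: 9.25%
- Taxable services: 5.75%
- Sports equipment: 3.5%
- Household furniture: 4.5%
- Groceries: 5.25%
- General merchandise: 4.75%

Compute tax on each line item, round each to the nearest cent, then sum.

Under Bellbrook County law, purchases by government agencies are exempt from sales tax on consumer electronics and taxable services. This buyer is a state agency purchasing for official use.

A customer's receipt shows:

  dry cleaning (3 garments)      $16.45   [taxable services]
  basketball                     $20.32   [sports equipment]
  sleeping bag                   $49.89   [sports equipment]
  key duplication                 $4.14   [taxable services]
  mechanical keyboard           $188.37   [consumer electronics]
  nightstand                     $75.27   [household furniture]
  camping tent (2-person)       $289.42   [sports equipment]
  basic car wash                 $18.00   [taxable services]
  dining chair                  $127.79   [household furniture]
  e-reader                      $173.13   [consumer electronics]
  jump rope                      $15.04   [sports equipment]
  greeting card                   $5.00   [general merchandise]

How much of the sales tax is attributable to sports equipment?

$13.12

Basketball $20.32: sports equipment → 3.5% → $0.71
Sleeping bag $49.89: sports equipment → 3.5% → $1.75
Camping tent (2-person) $289.42: sports equipment → 3.5% → $10.13
Jump rope $15.04: sports equipment → 3.5% → $0.53
Tax on sports equipment = $0.71 + $1.75 + $10.13 + $0.53 = $13.12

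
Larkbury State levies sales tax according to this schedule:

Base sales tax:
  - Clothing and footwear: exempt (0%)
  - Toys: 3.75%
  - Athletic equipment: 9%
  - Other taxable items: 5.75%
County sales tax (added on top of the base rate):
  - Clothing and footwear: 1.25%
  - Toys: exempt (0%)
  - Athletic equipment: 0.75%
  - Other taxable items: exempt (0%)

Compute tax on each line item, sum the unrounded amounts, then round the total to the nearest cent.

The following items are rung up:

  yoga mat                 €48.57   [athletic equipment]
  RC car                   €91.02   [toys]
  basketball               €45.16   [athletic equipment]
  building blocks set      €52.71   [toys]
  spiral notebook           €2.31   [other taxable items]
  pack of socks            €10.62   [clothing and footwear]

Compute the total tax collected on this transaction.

€14.79

Yoga mat €48.57: athletic equipment → 9% + 0.75% county = 9.75% → €4.735575
RC car €91.02: toys → 3.75% + 0% county = 3.75% → €3.41325
Basketball €45.16: athletic equipment → 9% + 0.75% county = 9.75% → €4.4031
Building blocks set €52.71: toys → 3.75% + 0% county = 3.75% → €1.976625
Spiral notebook €2.31: other taxable items → 5.75% + 0% county = 5.75% → €0.132825
Pack of socks €10.62: clothing and footwear → 0% + 1.25% county = 1.25% → €0.13275
Unrounded tax sum = €14.794125 → €14.79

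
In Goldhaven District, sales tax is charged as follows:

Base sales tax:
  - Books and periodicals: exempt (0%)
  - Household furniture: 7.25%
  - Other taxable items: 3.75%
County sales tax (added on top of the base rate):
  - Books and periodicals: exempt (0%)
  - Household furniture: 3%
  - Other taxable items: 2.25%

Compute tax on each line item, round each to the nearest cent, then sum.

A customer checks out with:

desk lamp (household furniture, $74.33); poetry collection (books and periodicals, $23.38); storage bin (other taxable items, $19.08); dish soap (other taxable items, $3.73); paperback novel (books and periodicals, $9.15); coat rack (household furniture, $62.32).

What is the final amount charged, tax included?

Desk lamp $74.33: household furniture → 7.25% + 3% county = 10.25% → $7.62
Poetry collection $23.38: books and periodicals → 0% + 0% county = 0% → $0.00
Storage bin $19.08: other taxable items → 3.75% + 2.25% county = 6% → $1.14
Dish soap $3.73: other taxable items → 3.75% + 2.25% county = 6% → $0.22
Paperback novel $9.15: books and periodicals → 0% + 0% county = 0% → $0.00
Coat rack $62.32: household furniture → 7.25% + 3% county = 10.25% → $6.39
Subtotal = $191.99; tax = $15.37; total due = $207.36

$207.36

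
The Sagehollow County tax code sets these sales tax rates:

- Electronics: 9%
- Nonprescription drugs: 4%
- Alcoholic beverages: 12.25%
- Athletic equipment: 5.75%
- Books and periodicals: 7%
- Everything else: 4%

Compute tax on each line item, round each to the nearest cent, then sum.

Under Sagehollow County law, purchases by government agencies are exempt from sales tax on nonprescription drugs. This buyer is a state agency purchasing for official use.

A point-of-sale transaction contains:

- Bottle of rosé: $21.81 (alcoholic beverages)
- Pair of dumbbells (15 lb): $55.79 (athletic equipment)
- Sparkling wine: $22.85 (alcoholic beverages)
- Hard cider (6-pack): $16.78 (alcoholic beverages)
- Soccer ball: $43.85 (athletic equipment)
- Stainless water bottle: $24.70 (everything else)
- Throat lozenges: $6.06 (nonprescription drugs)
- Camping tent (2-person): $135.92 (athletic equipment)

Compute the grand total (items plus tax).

$349.83

Bottle of rosé $21.81: alcoholic beverages → 12.25% → $2.67
Pair of dumbbells (15 lb) $55.79: athletic equipment → 5.75% → $3.21
Sparkling wine $22.85: alcoholic beverages → 12.25% → $2.80
Hard cider (6-pack) $16.78: alcoholic beverages → 12.25% → $2.06
Soccer ball $43.85: athletic equipment → 5.75% → $2.52
Stainless water bottle $24.70: everything else → 4% → $0.99
Throat lozenges $6.06: nonprescription drugs, buyer-exempt → 0% → $0.00
Camping tent (2-person) $135.92: athletic equipment → 5.75% → $7.82
Subtotal = $327.76; tax = $22.07; total due = $349.83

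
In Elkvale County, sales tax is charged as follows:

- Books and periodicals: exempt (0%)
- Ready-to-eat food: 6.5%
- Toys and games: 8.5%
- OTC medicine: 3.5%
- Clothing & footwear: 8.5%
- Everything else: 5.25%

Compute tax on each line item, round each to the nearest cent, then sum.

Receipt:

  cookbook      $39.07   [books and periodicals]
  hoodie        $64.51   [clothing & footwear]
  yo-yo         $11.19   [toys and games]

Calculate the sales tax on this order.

Cookbook $39.07: books and periodicals → 0% → $0.00
Hoodie $64.51: clothing & footwear → 8.5% → $5.48
Yo-yo $11.19: toys and games → 8.5% → $0.95
Total tax = $5.48 + $0.95 = $6.43

$6.43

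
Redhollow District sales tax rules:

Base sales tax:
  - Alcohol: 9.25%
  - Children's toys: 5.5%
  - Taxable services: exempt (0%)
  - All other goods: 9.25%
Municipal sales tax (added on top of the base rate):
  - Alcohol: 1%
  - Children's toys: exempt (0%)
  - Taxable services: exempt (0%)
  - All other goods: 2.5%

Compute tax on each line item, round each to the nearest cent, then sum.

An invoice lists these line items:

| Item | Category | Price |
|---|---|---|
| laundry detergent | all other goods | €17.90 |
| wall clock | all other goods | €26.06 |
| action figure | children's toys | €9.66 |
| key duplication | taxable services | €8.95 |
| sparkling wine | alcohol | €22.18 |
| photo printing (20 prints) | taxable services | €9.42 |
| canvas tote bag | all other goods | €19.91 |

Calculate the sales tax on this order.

€10.30

Laundry detergent €17.90: all other goods → 9.25% + 2.5% municipal = 11.75% → €2.10
Wall clock €26.06: all other goods → 9.25% + 2.5% municipal = 11.75% → €3.06
Action figure €9.66: children's toys → 5.5% + 0% municipal = 5.5% → €0.53
Key duplication €8.95: taxable services → 0% + 0% municipal = 0% → €0.00
Sparkling wine €22.18: alcohol → 9.25% + 1% municipal = 10.25% → €2.27
Photo printing (20 prints) €9.42: taxable services → 0% + 0% municipal = 0% → €0.00
Canvas tote bag €19.91: all other goods → 9.25% + 2.5% municipal = 11.75% → €2.34
Total tax = €2.10 + €3.06 + €0.53 + €2.27 + €2.34 = €10.30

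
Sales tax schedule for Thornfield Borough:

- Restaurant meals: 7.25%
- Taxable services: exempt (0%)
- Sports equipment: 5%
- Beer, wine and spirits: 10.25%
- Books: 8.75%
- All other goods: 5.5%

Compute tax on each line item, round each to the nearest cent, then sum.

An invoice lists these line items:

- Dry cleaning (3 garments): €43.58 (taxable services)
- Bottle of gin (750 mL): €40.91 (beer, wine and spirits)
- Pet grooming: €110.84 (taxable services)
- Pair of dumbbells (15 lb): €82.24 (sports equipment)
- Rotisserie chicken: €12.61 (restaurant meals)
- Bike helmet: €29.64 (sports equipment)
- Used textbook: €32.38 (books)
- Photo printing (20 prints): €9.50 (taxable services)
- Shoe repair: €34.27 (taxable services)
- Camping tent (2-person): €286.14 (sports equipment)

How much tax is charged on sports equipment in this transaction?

Pair of dumbbells (15 lb) €82.24: sports equipment → 5% → €4.11
Bike helmet €29.64: sports equipment → 5% → €1.48
Camping tent (2-person) €286.14: sports equipment → 5% → €14.31
Tax on sports equipment = €4.11 + €1.48 + €14.31 = €19.90

€19.90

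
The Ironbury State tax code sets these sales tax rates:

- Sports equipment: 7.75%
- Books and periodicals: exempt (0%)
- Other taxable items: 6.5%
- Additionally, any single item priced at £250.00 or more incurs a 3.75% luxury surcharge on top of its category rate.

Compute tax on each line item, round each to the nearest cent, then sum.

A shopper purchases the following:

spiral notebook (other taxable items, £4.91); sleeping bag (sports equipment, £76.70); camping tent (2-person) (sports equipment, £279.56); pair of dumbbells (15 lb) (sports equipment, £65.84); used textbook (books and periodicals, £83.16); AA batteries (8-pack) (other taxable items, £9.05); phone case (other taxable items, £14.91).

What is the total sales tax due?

£45.07

Spiral notebook £4.91: other taxable items → 6.5% → £0.32
Sleeping bag £76.70: sports equipment → 7.75% → £5.94
Camping tent (2-person) £279.56: sports equipment → 7.75% + 3.75% surcharge = 11.5% → £32.15
Pair of dumbbells (15 lb) £65.84: sports equipment → 7.75% → £5.10
Used textbook £83.16: books and periodicals → 0% → £0.00
AA batteries (8-pack) £9.05: other taxable items → 6.5% → £0.59
Phone case £14.91: other taxable items → 6.5% → £0.97
Total tax = £0.32 + £5.94 + £32.15 + £5.10 + £0.59 + £0.97 = £45.07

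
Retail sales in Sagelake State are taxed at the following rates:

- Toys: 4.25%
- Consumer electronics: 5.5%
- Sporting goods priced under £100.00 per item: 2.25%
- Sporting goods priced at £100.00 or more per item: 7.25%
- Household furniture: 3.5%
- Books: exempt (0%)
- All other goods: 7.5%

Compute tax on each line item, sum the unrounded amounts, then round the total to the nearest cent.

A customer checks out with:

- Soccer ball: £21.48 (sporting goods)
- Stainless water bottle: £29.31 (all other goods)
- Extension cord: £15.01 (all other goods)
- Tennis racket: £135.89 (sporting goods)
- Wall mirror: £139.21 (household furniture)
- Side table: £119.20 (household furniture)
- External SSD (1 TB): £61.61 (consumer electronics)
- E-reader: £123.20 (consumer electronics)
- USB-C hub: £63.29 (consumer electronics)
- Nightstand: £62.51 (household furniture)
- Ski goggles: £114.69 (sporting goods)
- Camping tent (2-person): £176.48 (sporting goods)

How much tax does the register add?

Soccer ball £21.48: sporting goods, under £100.00 → 2.25% → £0.4833
Stainless water bottle £29.31: all other goods → 7.5% → £2.19825
Extension cord £15.01: all other goods → 7.5% → £1.12575
Tennis racket £135.89: sporting goods, £100.00 or more → 7.25% → £9.852025
Wall mirror £139.21: household furniture → 3.5% → £4.87235
Side table £119.20: household furniture → 3.5% → £4.172
External SSD (1 TB) £61.61: consumer electronics → 5.5% → £3.38855
E-reader £123.20: consumer electronics → 5.5% → £6.776
USB-C hub £63.29: consumer electronics → 5.5% → £3.48095
Nightstand £62.51: household furniture → 3.5% → £2.18785
Ski goggles £114.69: sporting goods, £100.00 or more → 7.25% → £8.315025
Camping tent (2-person) £176.48: sporting goods, £100.00 or more → 7.25% → £12.7948
Unrounded tax sum = £59.64685 → £59.65

£59.65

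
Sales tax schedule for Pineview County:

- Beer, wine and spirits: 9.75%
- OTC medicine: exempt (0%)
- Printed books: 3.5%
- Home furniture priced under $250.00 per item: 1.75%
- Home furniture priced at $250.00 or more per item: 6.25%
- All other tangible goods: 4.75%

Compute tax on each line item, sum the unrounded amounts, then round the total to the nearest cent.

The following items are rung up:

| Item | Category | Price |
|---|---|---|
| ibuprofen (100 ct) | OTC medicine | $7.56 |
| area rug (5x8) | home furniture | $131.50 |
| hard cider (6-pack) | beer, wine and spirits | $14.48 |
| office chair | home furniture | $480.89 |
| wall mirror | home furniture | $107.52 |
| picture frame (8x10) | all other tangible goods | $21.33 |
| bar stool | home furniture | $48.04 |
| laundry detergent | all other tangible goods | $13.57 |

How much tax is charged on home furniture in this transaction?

$35.08

Area rug (5x8) $131.50: home furniture, under $250.00 → 1.75% → $2.30125
Office chair $480.89: home furniture, $250.00 or more → 6.25% → $30.055625
Wall mirror $107.52: home furniture, under $250.00 → 1.75% → $1.8816
Bar stool $48.04: home furniture, under $250.00 → 1.75% → $0.8407
Tax on home furniture: unrounded sum = $35.079175 → $35.08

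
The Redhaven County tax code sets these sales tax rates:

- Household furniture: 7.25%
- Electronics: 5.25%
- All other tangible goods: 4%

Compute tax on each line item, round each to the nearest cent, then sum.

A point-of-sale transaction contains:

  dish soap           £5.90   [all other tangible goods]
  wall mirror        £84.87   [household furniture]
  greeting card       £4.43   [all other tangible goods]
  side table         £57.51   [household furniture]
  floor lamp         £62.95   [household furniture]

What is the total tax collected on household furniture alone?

£14.88

Wall mirror £84.87: household furniture → 7.25% → £6.15
Side table £57.51: household furniture → 7.25% → £4.17
Floor lamp £62.95: household furniture → 7.25% → £4.56
Tax on household furniture = £6.15 + £4.17 + £4.56 = £14.88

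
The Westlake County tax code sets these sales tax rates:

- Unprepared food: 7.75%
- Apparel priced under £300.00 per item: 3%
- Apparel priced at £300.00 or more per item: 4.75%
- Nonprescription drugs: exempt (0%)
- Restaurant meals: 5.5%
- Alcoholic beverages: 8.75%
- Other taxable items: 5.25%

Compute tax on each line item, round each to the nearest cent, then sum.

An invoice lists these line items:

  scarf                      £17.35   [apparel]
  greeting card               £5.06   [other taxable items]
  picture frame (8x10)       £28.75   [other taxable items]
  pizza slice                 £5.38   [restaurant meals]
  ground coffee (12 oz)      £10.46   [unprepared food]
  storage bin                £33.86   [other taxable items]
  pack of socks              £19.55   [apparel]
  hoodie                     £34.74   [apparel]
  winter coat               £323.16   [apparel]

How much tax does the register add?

£22.17

Scarf £17.35: apparel, under £300.00 → 3% → £0.52
Greeting card £5.06: other taxable items → 5.25% → £0.27
Picture frame (8x10) £28.75: other taxable items → 5.25% → £1.51
Pizza slice £5.38: restaurant meals → 5.5% → £0.30
Ground coffee (12 oz) £10.46: unprepared food → 7.75% → £0.81
Storage bin £33.86: other taxable items → 5.25% → £1.78
Pack of socks £19.55: apparel, under £300.00 → 3% → £0.59
Hoodie £34.74: apparel, under £300.00 → 3% → £1.04
Winter coat £323.16: apparel, £300.00 or more → 4.75% → £15.35
Total tax = £0.52 + £0.27 + £1.51 + £0.30 + £0.81 + £1.78 + £0.59 + £1.04 + £15.35 = £22.17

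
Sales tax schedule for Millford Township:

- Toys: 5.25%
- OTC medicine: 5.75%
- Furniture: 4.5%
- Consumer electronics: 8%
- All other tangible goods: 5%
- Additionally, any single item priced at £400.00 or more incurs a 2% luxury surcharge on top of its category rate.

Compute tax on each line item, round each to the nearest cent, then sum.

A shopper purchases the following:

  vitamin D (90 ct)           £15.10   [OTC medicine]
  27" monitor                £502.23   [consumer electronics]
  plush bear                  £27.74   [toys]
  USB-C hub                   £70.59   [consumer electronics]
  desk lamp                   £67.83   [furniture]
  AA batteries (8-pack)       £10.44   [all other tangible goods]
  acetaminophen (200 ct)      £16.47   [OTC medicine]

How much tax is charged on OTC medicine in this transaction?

£1.82

Vitamin D (90 ct) £15.10: OTC medicine → 5.75% → £0.87
Acetaminophen (200 ct) £16.47: OTC medicine → 5.75% → £0.95
Tax on OTC medicine = £0.87 + £0.95 = £1.82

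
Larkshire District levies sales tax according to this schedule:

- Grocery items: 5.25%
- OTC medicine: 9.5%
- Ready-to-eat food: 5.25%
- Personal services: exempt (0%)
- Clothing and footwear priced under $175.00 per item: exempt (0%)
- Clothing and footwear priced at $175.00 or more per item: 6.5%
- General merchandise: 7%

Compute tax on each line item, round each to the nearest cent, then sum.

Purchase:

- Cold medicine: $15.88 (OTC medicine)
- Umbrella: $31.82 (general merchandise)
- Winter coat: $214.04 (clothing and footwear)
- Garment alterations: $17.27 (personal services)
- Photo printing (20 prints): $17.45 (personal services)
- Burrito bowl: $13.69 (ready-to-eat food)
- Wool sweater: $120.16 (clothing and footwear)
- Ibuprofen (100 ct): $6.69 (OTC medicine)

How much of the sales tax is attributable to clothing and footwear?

Winter coat $214.04: clothing and footwear, $175.00 or more → 6.5% → $13.91
Wool sweater $120.16: clothing and footwear, under $175.00 → 0% → $0.00
Tax on clothing and footwear = $13.91 + $0.00 = $13.91

$13.91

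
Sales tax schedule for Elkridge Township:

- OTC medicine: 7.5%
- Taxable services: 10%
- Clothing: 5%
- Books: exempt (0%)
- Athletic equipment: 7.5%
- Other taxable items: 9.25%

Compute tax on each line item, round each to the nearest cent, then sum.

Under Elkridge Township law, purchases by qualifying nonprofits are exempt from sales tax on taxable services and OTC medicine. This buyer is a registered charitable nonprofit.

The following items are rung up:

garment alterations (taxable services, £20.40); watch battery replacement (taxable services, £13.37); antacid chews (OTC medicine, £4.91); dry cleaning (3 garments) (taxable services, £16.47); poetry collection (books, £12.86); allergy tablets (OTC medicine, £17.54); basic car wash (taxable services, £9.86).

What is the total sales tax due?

Garment alterations £20.40: taxable services, buyer-exempt → 0% → £0.00
Watch battery replacement £13.37: taxable services, buyer-exempt → 0% → £0.00
Antacid chews £4.91: OTC medicine, buyer-exempt → 0% → £0.00
Dry cleaning (3 garments) £16.47: taxable services, buyer-exempt → 0% → £0.00
Poetry collection £12.86: books → 0% → £0.00
Allergy tablets £17.54: OTC medicine, buyer-exempt → 0% → £0.00
Basic car wash £9.86: taxable services, buyer-exempt → 0% → £0.00
Total tax = £0.00

£0.00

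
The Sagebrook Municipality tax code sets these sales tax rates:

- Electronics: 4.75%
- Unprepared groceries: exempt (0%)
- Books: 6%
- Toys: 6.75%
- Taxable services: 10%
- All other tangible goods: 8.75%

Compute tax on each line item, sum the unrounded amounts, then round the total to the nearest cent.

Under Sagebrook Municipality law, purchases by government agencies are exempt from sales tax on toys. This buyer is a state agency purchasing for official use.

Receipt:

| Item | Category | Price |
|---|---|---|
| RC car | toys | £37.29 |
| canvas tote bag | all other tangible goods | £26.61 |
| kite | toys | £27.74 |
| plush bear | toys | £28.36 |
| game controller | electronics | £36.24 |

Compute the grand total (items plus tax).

RC car £37.29: toys, buyer-exempt → 0% → £0.00
Canvas tote bag £26.61: all other tangible goods → 8.75% → £2.328375
Kite £27.74: toys, buyer-exempt → 0% → £0.00
Plush bear £28.36: toys, buyer-exempt → 0% → £0.00
Game controller £36.24: electronics → 4.75% → £1.7214
Subtotal = £156.24; unrounded tax = £4.049775 → £4.05; total due = £160.29

£160.29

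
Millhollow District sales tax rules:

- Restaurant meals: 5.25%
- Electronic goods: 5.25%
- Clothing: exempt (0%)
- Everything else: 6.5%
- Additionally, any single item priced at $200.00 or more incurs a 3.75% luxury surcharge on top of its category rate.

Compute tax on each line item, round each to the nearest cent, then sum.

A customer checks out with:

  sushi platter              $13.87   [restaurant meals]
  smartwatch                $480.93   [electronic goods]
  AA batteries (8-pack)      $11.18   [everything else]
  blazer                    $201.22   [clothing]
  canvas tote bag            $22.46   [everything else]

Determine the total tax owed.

Sushi platter $13.87: restaurant meals → 5.25% → $0.73
Smartwatch $480.93: electronic goods → 5.25% + 3.75% surcharge = 9% → $43.28
AA batteries (8-pack) $11.18: everything else → 6.5% → $0.73
Blazer $201.22: clothing → 0% + 3.75% surcharge = 3.75% → $7.55
Canvas tote bag $22.46: everything else → 6.5% → $1.46
Total tax = $0.73 + $43.28 + $0.73 + $7.55 + $1.46 = $53.75

$53.75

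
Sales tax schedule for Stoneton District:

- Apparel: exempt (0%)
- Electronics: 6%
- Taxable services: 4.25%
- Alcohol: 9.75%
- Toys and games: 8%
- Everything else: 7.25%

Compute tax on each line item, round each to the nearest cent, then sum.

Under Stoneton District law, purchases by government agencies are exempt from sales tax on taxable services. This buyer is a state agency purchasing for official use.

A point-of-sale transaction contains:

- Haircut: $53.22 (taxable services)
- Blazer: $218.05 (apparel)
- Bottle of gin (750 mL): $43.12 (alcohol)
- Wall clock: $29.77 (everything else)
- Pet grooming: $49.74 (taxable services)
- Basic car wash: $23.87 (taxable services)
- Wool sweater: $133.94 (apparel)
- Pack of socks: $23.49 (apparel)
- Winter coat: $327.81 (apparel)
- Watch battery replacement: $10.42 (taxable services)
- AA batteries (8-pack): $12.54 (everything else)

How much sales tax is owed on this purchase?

Haircut $53.22: taxable services, buyer-exempt → 0% → $0.00
Blazer $218.05: apparel → 0% → $0.00
Bottle of gin (750 mL) $43.12: alcohol → 9.75% → $4.20
Wall clock $29.77: everything else → 7.25% → $2.16
Pet grooming $49.74: taxable services, buyer-exempt → 0% → $0.00
Basic car wash $23.87: taxable services, buyer-exempt → 0% → $0.00
Wool sweater $133.94: apparel → 0% → $0.00
Pack of socks $23.49: apparel → 0% → $0.00
Winter coat $327.81: apparel → 0% → $0.00
Watch battery replacement $10.42: taxable services, buyer-exempt → 0% → $0.00
AA batteries (8-pack) $12.54: everything else → 7.25% → $0.91
Total tax = $4.20 + $2.16 + $0.91 = $7.27

$7.27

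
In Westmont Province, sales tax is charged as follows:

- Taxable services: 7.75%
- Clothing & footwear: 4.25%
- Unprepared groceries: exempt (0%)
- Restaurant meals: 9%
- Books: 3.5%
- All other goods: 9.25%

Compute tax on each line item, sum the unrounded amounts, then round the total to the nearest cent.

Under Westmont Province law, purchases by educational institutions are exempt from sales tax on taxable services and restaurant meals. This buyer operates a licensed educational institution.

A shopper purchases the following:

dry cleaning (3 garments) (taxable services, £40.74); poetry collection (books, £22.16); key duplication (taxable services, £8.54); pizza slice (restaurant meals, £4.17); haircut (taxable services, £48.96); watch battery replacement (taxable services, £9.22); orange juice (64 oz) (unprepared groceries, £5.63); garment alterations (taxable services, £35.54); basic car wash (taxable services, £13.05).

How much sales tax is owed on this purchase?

£0.78

Dry cleaning (3 garments) £40.74: taxable services, buyer-exempt → 0% → £0.00
Poetry collection £22.16: books → 3.5% → £0.7756
Key duplication £8.54: taxable services, buyer-exempt → 0% → £0.00
Pizza slice £4.17: restaurant meals, buyer-exempt → 0% → £0.00
Haircut £48.96: taxable services, buyer-exempt → 0% → £0.00
Watch battery replacement £9.22: taxable services, buyer-exempt → 0% → £0.00
Orange juice (64 oz) £5.63: unprepared groceries → 0% → £0.00
Garment alterations £35.54: taxable services, buyer-exempt → 0% → £0.00
Basic car wash £13.05: taxable services, buyer-exempt → 0% → £0.00
Unrounded tax sum = £0.7756 → £0.78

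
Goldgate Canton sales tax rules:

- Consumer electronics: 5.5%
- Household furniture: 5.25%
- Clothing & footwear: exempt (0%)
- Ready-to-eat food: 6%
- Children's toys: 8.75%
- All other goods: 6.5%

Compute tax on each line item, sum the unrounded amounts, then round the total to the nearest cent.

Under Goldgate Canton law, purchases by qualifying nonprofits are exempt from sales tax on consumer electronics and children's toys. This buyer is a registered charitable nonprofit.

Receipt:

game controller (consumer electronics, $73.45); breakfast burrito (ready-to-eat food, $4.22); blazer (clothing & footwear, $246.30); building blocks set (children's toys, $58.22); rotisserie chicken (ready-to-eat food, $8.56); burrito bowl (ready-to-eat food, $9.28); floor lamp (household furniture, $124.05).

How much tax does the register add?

$7.84

Game controller $73.45: consumer electronics, buyer-exempt → 0% → $0.00
Breakfast burrito $4.22: ready-to-eat food → 6% → $0.2532
Blazer $246.30: clothing & footwear → 0% → $0.00
Building blocks set $58.22: children's toys, buyer-exempt → 0% → $0.00
Rotisserie chicken $8.56: ready-to-eat food → 6% → $0.5136
Burrito bowl $9.28: ready-to-eat food → 6% → $0.5568
Floor lamp $124.05: household furniture → 5.25% → $6.512625
Unrounded tax sum = $7.836225 → $7.84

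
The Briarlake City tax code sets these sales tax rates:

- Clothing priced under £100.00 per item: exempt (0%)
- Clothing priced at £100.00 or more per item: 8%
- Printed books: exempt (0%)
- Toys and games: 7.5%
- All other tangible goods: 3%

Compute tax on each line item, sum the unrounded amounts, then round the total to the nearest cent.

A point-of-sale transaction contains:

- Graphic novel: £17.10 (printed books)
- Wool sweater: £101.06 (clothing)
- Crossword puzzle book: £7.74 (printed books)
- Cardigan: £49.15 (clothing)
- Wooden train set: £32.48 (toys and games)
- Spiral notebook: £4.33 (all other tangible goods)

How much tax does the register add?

£10.65

Graphic novel £17.10: printed books → 0% → £0.00
Wool sweater £101.06: clothing, £100.00 or more → 8% → £8.0848
Crossword puzzle book £7.74: printed books → 0% → £0.00
Cardigan £49.15: clothing, under £100.00 → 0% → £0.00
Wooden train set £32.48: toys and games → 7.5% → £2.436
Spiral notebook £4.33: all other tangible goods → 3% → £0.1299
Unrounded tax sum = £10.6507 → £10.65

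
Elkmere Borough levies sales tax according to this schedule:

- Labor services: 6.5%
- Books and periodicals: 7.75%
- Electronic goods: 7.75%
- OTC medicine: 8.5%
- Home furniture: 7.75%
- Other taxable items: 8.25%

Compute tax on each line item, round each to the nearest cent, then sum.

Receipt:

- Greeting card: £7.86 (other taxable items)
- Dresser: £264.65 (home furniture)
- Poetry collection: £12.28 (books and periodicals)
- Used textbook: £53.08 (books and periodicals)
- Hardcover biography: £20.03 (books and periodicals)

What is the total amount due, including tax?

£385.67

Greeting card £7.86: other taxable items → 8.25% → £0.65
Dresser £264.65: home furniture → 7.75% → £20.51
Poetry collection £12.28: books and periodicals → 7.75% → £0.95
Used textbook £53.08: books and periodicals → 7.75% → £4.11
Hardcover biography £20.03: books and periodicals → 7.75% → £1.55
Subtotal = £357.90; tax = £27.77; total due = £385.67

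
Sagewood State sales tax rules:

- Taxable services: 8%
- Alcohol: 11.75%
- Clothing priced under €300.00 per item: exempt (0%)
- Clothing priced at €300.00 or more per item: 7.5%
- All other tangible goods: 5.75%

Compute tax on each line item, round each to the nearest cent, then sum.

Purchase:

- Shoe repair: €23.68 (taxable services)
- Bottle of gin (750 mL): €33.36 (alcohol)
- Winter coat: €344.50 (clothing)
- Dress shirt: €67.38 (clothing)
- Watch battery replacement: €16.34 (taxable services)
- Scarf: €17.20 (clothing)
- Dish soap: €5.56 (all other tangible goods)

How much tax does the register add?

Shoe repair €23.68: taxable services → 8% → €1.89
Bottle of gin (750 mL) €33.36: alcohol → 11.75% → €3.92
Winter coat €344.50: clothing, €300.00 or more → 7.5% → €25.84
Dress shirt €67.38: clothing, under €300.00 → 0% → €0.00
Watch battery replacement €16.34: taxable services → 8% → €1.31
Scarf €17.20: clothing, under €300.00 → 0% → €0.00
Dish soap €5.56: all other tangible goods → 5.75% → €0.32
Total tax = €1.89 + €3.92 + €25.84 + €1.31 + €0.32 = €33.28

€33.28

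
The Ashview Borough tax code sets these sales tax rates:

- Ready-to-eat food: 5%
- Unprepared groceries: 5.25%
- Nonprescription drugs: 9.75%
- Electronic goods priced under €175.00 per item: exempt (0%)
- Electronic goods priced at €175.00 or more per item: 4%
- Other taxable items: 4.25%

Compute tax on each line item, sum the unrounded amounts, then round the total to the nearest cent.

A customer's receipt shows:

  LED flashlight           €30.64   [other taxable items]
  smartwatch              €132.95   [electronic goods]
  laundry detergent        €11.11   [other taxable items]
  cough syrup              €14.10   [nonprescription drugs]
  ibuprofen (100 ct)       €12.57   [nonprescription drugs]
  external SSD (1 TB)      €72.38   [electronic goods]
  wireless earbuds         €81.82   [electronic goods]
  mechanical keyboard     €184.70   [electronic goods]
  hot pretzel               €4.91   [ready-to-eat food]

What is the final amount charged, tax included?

LED flashlight €30.64: other taxable items → 4.25% → €1.3022
Smartwatch €132.95: electronic goods, under €175.00 → 0% → €0.00
Laundry detergent €11.11: other taxable items → 4.25% → €0.472175
Cough syrup €14.10: nonprescription drugs → 9.75% → €1.37475
Ibuprofen (100 ct) €12.57: nonprescription drugs → 9.75% → €1.225575
External SSD (1 TB) €72.38: electronic goods, under €175.00 → 0% → €0.00
Wireless earbuds €81.82: electronic goods, under €175.00 → 0% → €0.00
Mechanical keyboard €184.70: electronic goods, €175.00 or more → 4% → €7.388
Hot pretzel €4.91: ready-to-eat food → 5% → €0.2455
Subtotal = €545.18; unrounded tax = €12.0082 → €12.01; total due = €557.19

€557.19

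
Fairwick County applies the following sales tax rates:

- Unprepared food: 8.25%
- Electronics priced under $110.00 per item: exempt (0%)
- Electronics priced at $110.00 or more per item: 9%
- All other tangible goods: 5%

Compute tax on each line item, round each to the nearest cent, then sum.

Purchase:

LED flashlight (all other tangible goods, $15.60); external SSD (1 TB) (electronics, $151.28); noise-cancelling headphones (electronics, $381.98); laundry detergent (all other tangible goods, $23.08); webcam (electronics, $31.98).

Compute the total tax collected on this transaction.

$49.93

LED flashlight $15.60: all other tangible goods → 5% → $0.78
External SSD (1 TB) $151.28: electronics, $110.00 or more → 9% → $13.62
Noise-cancelling headphones $381.98: electronics, $110.00 or more → 9% → $34.38
Laundry detergent $23.08: all other tangible goods → 5% → $1.15
Webcam $31.98: electronics, under $110.00 → 0% → $0.00
Total tax = $0.78 + $13.62 + $34.38 + $1.15 = $49.93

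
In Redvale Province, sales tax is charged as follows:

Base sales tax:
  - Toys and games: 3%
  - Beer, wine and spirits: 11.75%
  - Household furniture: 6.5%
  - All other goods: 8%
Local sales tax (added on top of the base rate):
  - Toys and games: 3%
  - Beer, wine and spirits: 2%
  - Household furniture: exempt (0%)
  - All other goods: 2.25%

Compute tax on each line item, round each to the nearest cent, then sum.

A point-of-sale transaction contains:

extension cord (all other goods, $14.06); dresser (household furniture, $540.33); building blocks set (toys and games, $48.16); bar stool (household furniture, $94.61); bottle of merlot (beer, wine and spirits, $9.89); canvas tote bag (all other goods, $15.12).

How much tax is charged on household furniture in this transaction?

Dresser $540.33: household furniture → 6.5% + 0% local = 6.5% → $35.12
Bar stool $94.61: household furniture → 6.5% + 0% local = 6.5% → $6.15
Tax on household furniture = $35.12 + $6.15 = $41.27

$41.27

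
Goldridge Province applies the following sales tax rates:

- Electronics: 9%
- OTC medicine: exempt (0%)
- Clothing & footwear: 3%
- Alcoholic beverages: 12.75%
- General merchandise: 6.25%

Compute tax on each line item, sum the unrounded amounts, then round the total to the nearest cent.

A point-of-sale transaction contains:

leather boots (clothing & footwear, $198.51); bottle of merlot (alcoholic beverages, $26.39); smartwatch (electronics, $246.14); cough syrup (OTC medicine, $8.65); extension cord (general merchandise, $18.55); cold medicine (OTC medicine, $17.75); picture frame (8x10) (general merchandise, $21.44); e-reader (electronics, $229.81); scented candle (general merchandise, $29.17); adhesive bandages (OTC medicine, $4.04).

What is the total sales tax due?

Leather boots $198.51: clothing & footwear → 3% → $5.9553
Bottle of merlot $26.39: alcoholic beverages → 12.75% → $3.364725
Smartwatch $246.14: electronics → 9% → $22.1526
Cough syrup $8.65: OTC medicine → 0% → $0.00
Extension cord $18.55: general merchandise → 6.25% → $1.159375
Cold medicine $17.75: OTC medicine → 0% → $0.00
Picture frame (8x10) $21.44: general merchandise → 6.25% → $1.34
E-reader $229.81: electronics → 9% → $20.6829
Scented candle $29.17: general merchandise → 6.25% → $1.823125
Adhesive bandages $4.04: OTC medicine → 0% → $0.00
Unrounded tax sum = $56.478025 → $56.48

$56.48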